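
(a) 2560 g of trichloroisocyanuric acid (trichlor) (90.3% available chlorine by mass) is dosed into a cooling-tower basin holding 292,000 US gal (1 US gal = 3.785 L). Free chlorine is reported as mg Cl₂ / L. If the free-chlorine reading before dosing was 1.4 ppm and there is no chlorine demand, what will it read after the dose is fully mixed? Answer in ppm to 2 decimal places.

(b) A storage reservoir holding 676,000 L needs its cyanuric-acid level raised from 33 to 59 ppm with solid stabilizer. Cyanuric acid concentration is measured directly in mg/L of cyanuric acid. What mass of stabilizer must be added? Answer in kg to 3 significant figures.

(a) Volume: 292,000 US gal × 3.785 L/gal = 1,105,220 L.
(a) Available chlorine delivered: 2560 g × 0.903 = 2312 g as Cl₂.
(a) Concentration rise: 2312 g / 1,105,220 L = 2.092 mg/L = 2.09 ppm.
(a) Final FC: 1.4 + 2.09 = 3.49 ppm.

(b) CYA to add: (59 − 33) = 26 mg/L × 676,000 L = 17,580 g cyanuric acid.

(a) 3.49 ppm; (b) 17.6 kg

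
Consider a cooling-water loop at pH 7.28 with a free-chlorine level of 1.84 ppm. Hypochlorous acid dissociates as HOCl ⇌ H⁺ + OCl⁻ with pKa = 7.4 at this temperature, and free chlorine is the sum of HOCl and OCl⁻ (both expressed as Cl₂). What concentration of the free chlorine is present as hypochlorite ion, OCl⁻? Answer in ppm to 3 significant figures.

[OCl⁻]/[HOCl] = 10^(pH − pKa) = 10^(7.28 − 7.4) = 10^-0.12 = 0.7586.
Fraction as HOCl = 1 / (1 + 0.7586) = 0.5686.
OCl⁻ = (1 − 0.5686) × 1.84 ppm = 0.7937 ppm.

0.794 ppm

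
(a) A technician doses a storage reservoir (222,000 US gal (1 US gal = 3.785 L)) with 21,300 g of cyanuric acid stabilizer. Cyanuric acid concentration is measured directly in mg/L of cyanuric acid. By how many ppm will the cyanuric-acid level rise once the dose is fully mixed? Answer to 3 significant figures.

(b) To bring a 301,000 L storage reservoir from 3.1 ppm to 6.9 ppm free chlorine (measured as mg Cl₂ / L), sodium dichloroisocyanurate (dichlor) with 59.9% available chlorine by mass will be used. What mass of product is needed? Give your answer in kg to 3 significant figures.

(a) Volume: 222,000 US gal × 3.785 L/gal = 840,270 L.
(a) Rise: 21,300 g / 840,270 L × 1000 = 25.35 mg/L.

(b) Chlorine deficit: 6.9 − 3.1 = 3.8 ppm = 3.8 mg/L as Cl₂.
(b) Cl₂ equivalent needed: 3.8 mg/L × 301,000 L = 1,144,000 mg = 1144 g.
(b) Product at 59.9% available chlorine: 1144 / 0.599 = 1910 g.

(a) 25.3 ppm; (b) 1.91 kg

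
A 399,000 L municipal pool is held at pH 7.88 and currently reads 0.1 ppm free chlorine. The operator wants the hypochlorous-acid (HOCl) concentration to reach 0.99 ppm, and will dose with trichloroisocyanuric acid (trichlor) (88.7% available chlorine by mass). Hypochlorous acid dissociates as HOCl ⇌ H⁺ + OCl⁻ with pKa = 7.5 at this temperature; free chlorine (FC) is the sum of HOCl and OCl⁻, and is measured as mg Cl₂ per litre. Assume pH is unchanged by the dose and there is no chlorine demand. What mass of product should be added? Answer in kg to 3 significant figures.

1.47 kg

[OCl⁻]/[HOCl] = 10^(pH − pKa) = 10^(7.88 − 7.5) = 2.399; fraction as HOCl = 1/(1 + 2.399) = 0.2942.
Free chlorine required for 0.99 ppm HOCl: 0.99 / 0.2942 = 3.365 ppm.
FC to add: 3.365 − 0.1 = 3.265 mg/L as Cl₂.
Cl₂ equivalent: 3.265 mg/L × 399,000 L = 1303 g.
Product at 88.7% available Cl: 1303 / 0.887 = 1469 g.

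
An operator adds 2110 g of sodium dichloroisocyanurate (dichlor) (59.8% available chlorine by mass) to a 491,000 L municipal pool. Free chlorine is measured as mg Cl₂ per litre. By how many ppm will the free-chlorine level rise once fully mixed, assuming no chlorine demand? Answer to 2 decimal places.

Available chlorine delivered: 2110 g × 0.598 = 1262 g as Cl₂.
Concentration rise: 1262 g / 491,000 L = 2.57 mg/L = 2.57 ppm.

2.57 ppm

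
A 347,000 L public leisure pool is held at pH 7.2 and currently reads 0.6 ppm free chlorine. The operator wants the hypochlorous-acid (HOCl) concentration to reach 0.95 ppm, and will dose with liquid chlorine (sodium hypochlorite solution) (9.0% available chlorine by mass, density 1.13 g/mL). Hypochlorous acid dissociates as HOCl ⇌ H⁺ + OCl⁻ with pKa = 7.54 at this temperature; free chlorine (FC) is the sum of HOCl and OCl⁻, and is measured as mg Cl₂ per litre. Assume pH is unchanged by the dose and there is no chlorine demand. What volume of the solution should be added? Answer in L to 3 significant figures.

[OCl⁻]/[HOCl] = 10^(pH − pKa) = 10^(7.2 − 7.54) = 0.4571; fraction as HOCl = 1/(1 + 0.4571) = 0.6863.
Free chlorine required for 0.95 ppm HOCl: 0.95 / 0.6863 = 1.384 ppm.
FC to add: 1.384 − 0.6 = 0.7842 mg/L as Cl₂.
Cl₂ equivalent: 0.7842 mg/L × 347,000 L = 272.1 g.
Product at 9.0% available Cl: 272.1 / 0.09 = 3024 g.
Volume: 3024 g ÷ 1.13 g/mL = 2676 mL.

2.68 L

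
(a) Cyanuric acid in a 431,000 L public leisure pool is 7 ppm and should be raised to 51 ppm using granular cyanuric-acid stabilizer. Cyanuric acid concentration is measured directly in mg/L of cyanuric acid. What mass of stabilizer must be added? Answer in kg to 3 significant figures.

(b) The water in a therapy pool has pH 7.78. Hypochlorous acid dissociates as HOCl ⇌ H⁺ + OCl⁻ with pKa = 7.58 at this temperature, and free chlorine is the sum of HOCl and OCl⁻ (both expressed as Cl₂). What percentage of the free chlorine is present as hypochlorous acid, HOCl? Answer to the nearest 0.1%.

(a) 19.0 kg; (b) 38.7%

(a) CYA to add: (51 − 7) = 44 mg/L × 431,000 L = 18,960 g cyanuric acid.

(b) [OCl⁻]/[HOCl] = 10^(pH − pKa) = 10^(7.78 − 7.58) = 10^0.20 = 1.585.
(b) Fraction as HOCl = 1 / (1 + 1.585) = 0.3869.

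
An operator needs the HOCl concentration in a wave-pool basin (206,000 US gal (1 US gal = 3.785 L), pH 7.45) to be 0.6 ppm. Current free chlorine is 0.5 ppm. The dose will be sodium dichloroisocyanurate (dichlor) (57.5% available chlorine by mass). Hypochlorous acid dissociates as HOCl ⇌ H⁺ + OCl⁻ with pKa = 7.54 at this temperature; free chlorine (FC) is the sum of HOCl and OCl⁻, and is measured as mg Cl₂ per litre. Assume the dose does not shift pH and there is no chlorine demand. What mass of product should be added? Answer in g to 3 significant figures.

Volume: 206,000 US gal × 3.785 L/gal = 779,710 L.
[OCl⁻]/[HOCl] = 10^(pH − pKa) = 10^(7.45 − 7.54) = 0.8128; fraction as HOCl = 1/(1 + 0.8128) = 0.5516.
Free chlorine required for 0.6 ppm HOCl: 0.6 / 0.5516 = 1.088 ppm.
FC to add: 1.088 − 0.5 = 0.5877 mg/L as Cl₂.
Cl₂ equivalent: 0.5877 mg/L × 779,710 L = 458.2 g.
Product at 57.5% available Cl: 458.2 / 0.575 = 796.9 g.

797 g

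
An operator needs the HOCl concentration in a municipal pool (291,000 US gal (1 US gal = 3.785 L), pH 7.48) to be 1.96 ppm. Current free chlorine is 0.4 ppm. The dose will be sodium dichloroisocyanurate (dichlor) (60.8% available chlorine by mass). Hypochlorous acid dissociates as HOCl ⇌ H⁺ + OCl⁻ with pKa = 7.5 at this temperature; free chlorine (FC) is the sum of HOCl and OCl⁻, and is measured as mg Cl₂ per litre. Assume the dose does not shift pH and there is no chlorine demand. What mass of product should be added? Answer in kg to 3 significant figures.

Volume: 291,000 US gal × 3.785 L/gal = 1,101,435 L.
[OCl⁻]/[HOCl] = 10^(pH − pKa) = 10^(7.48 − 7.5) = 0.955; fraction as HOCl = 1/(1 + 0.955) = 0.5115.
Free chlorine required for 1.96 ppm HOCl: 1.96 / 0.5115 = 3.832 ppm.
FC to add: 3.832 − 0.4 = 3.432 mg/L as Cl₂.
Cl₂ equivalent: 3.432 mg/L × 1,101,435 L = 3780 g.
Product at 60.8% available Cl: 3780 / 0.608 = 6217 g.

6.22 kg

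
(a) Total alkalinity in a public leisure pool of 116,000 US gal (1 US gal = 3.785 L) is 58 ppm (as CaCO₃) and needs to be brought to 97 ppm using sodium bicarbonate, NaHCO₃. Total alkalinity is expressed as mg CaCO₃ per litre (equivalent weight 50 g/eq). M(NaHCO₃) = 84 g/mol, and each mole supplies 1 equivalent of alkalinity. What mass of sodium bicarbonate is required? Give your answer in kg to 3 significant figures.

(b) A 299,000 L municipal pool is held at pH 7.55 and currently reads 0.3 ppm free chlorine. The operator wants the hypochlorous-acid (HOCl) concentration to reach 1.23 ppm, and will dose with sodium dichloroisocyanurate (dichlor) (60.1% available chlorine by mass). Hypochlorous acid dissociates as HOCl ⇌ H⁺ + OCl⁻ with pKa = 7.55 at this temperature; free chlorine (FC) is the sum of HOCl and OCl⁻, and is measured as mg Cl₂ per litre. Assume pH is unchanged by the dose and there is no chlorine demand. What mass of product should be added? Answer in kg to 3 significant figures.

(a) Volume: 116,000 US gal × 3.785 L/gal = 439,060 L.
(a) Alkalinity to add: (97 − 58) = 39 mg/L as CaCO₃ × 439,060 L = 17,120 g as CaCO₃.
(a) Equivalents: 17,120 g ÷ 50 g/eq = 342.5 eq.
(a) NaHCO₃ supplies 1 eq per mole → 342.5 mol.
(a) Mass: 342.5 mol × 84 g/mol = 28,770 g.

(b) [OCl⁻]/[HOCl] = 10^(pH − pKa) = 10^(7.55 − 7.55) = 1; fraction as HOCl = 1/(1 + 1) = 0.5.
(b) Free chlorine required for 1.23 ppm HOCl: 1.23 / 0.5 = 2.46 ppm.
(b) FC to add: 2.46 − 0.3 = 2.16 mg/L as Cl₂.
(b) Cl₂ equivalent: 2.16 mg/L × 299,000 L = 645.8 g.
(b) Product at 60.1% available Cl: 645.8 / 0.601 = 1075 g.

(a) 28.8 kg; (b) 1.07 kg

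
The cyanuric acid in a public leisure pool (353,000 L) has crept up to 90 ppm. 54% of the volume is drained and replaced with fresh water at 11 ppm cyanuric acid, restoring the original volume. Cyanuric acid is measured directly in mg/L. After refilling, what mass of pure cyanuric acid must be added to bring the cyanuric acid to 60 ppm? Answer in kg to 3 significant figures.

After draining 54% and refilling: 90 × 0.46 + 11 × 0.54 = 47.34 ppm.
Deficit to target: 60 − 47.34 = 12.66 mg/L.
Mass: 12.66 mg/L × 353,000 L = 4469 g cyanuric acid.

4.47 kg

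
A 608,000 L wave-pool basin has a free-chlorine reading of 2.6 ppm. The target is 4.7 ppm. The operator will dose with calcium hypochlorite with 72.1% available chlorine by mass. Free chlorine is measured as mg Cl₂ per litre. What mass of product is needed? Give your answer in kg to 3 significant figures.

Chlorine deficit: 4.7 − 2.6 = 2.1 ppm = 2.1 mg/L as Cl₂.
Cl₂ equivalent needed: 2.1 mg/L × 608,000 L = 1,277,000 mg = 1277 g.
Product at 72.1% available chlorine: 1277 / 0.721 = 1771 g.

1.77 kg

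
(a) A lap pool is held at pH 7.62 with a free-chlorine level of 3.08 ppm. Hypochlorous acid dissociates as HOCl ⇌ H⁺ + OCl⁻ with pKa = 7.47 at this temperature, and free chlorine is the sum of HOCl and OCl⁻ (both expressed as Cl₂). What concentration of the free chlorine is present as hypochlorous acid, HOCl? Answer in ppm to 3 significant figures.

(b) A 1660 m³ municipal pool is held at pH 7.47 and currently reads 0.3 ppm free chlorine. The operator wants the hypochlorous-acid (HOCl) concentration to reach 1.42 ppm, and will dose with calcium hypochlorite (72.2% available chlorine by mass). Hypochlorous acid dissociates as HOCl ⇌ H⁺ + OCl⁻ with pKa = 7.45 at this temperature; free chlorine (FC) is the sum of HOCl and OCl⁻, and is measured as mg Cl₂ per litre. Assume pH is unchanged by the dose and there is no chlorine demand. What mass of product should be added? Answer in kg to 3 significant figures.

(a) 1.28 ppm; (b) 5.99 kg

(a) [OCl⁻]/[HOCl] = 10^(pH − pKa) = 10^(7.62 − 7.47) = 10^0.15 = 1.413.
(a) Fraction as HOCl = 1 / (1 + 1.413) = 0.4145.
(a) HOCl = 0.4145 × 3.08 ppm = 1.277 ppm.

(b) Volume: 1660 m³ = 1,660,000 L.
(b) [OCl⁻]/[HOCl] = 10^(pH − pKa) = 10^(7.47 − 7.45) = 1.047; fraction as HOCl = 1/(1 + 1.047) = 0.4885.
(b) Free chlorine required for 1.42 ppm HOCl: 1.42 / 0.4885 = 2.907 ppm.
(b) FC to add: 2.907 − 0.3 = 2.607 mg/L as Cl₂.
(b) Cl₂ equivalent: 2.607 mg/L × 1,660,000 L = 4327 g.
(b) Product at 72.2% available Cl: 4327 / 0.722 = 5994 g.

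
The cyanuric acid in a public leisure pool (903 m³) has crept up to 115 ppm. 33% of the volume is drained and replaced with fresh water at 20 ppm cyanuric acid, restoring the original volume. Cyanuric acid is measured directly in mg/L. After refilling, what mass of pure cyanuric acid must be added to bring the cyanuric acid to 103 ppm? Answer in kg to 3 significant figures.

17.5 kg

Volume: 903 m³ = 903,000 L.
After draining 33% and refilling: 115 × 0.67 + 20 × 0.33 = 83.65 ppm.
Deficit to target: 103 − 83.65 = 19.35 mg/L.
Mass: 19.35 mg/L × 903,000 L = 17,470 g cyanuric acid.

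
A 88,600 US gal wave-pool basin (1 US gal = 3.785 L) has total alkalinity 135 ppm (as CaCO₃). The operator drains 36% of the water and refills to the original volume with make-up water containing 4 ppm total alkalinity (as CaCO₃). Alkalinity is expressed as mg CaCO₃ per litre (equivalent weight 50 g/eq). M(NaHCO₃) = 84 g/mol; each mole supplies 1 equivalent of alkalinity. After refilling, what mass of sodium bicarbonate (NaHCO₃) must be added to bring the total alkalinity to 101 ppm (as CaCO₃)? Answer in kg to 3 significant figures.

Volume: 88,600 US gal × 3.785 L/gal = 335,351 L.
After draining 36% and refilling: 135 × 0.64 + 4 × 0.36 = 87.84 ppm.
Deficit to target: 101 − 87.84 = 13.16 mg/L.
As CaCO₃: 13.16 mg/L × 335,351 L = 4413 g; ÷ 50 g/eq ÷ 1 = 88.26 mol NaHCO₃.
Mass: 88.26 × 84 = 7414 g.

7.41 kg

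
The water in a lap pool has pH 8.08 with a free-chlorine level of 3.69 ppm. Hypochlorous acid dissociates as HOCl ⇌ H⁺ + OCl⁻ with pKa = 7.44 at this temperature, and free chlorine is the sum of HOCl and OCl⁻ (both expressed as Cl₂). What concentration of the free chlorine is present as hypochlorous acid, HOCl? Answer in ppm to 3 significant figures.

0.688 ppm

[OCl⁻]/[HOCl] = 10^(pH − pKa) = 10^(8.08 − 7.44) = 10^0.64 = 4.365.
Fraction as HOCl = 1 / (1 + 4.365) = 0.1864.
HOCl = 0.1864 × 3.69 ppm = 0.6878 ppm.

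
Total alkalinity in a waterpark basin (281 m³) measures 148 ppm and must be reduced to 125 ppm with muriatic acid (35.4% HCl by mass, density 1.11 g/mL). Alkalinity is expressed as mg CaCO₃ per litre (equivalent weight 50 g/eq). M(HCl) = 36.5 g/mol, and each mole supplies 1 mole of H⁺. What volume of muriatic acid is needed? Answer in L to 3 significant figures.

12.0 L

Volume: 281 m³ = 281,000 L.
Alkalinity to neutralize: (148 − 125) = 23 mg/L as CaCO₃ × 281,000 L = 6463 g as CaCO₃.
Equivalents of H⁺ required: 6463 ÷ 50 g/eq = 129.3 eq = 129.3 mol HCl.
Mass of HCl: 129.3 × 36.5 = 4718 g.
Mass of 35.4% solution: 4718 / 0.354 = 13,330 g.
Volume: 13,330 g ÷ 1.11 g/mL = 12,010 mL.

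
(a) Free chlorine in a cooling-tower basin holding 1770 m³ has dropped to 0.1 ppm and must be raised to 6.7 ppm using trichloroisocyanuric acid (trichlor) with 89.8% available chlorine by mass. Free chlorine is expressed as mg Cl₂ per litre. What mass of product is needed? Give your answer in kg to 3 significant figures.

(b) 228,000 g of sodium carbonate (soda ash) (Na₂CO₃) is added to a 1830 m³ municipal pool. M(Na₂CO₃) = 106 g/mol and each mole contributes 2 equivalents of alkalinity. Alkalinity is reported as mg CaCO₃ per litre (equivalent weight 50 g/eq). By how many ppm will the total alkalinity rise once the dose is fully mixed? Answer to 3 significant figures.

(a) 13.0 kg; (b) 118 ppm

(a) Volume: 1770 m³ = 1,770,000 L.
(a) Chlorine deficit: 6.7 − 0.1 = 6.6 ppm = 6.6 mg/L as Cl₂.
(a) Cl₂ equivalent needed: 6.6 mg/L × 1,770,000 L = 11,680,000 mg = 11,680 g.
(a) Product at 89.8% available chlorine: 11,680 / 0.898 = 13,010 g.

(b) Volume: 1830 m³ = 1,830,000 L.
(b) Moles of Na₂CO₃: 228,000 g ÷ 106 g/mol = 2151 mol → 4302 eq of alkalinity.
(b) As CaCO₃: 4302 eq × 50 g/eq = 215,100 g.
(b) Rise: 215,100 g / 1,830,000 L × 1000 = 117.5 mg/L.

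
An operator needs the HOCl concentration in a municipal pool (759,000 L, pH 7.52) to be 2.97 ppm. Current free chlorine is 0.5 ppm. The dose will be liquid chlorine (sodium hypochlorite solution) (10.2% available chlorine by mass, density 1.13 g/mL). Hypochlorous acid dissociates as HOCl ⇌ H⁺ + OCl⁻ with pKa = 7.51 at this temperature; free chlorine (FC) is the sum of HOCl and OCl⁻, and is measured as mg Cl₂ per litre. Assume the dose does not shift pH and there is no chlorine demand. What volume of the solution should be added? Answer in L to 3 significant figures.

36.3 L

[OCl⁻]/[HOCl] = 10^(pH − pKa) = 10^(7.52 − 7.51) = 1.023; fraction as HOCl = 1/(1 + 1.023) = 0.4942.
Free chlorine required for 2.97 ppm HOCl: 2.97 / 0.4942 = 6.009 ppm.
FC to add: 6.009 − 0.5 = 5.509 mg/L as Cl₂.
Cl₂ equivalent: 5.509 mg/L × 759,000 L = 4181 g.
Product at 10.2% available Cl: 4181 / 0.102 = 40,990 g.
Volume: 40,990 g ÷ 1.13 g/mL = 36,280 mL.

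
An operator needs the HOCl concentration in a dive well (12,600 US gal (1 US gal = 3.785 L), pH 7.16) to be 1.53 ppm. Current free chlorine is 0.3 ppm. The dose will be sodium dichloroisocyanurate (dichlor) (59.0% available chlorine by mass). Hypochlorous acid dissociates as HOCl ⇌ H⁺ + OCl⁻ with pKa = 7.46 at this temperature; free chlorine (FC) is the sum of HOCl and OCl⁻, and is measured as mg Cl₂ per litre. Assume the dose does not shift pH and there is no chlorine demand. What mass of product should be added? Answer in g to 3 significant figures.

161 g

Volume: 12,600 US gal × 3.785 L/gal = 47,691 L.
[OCl⁻]/[HOCl] = 10^(pH − pKa) = 10^(7.16 − 7.46) = 0.5012; fraction as HOCl = 1/(1 + 0.5012) = 0.6661.
Free chlorine required for 1.53 ppm HOCl: 1.53 / 0.6661 = 2.297 ppm.
FC to add: 2.297 − 0.3 = 1.997 mg/L as Cl₂.
Cl₂ equivalent: 1.997 mg/L × 47,691 L = 95.23 g.
Product at 59.0% available Cl: 95.23 / 0.59 = 161.4 g.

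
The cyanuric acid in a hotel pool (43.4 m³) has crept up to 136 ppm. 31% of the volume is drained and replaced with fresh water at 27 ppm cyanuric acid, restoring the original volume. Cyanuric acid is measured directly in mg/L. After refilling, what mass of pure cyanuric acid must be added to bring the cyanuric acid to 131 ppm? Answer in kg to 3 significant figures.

Volume: 43.4 m³ = 43,400 L.
After draining 31% and refilling: 136 × 0.69 + 27 × 0.31 = 102.21 ppm.
Deficit to target: 131 − 102.21 = 28.79 mg/L.
Mass: 28.79 mg/L × 43,400 L = 1249 g cyanuric acid.

1.25 kg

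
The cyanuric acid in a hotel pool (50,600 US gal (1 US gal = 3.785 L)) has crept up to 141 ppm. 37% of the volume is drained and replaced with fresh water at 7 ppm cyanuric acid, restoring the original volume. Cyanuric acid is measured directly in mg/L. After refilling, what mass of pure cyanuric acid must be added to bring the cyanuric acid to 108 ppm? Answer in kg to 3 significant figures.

Volume: 50,600 US gal × 3.785 L/gal = 191,521 L.
After draining 37% and refilling: 141 × 0.63 + 7 × 0.37 = 91.42 ppm.
Deficit to target: 108 − 91.42 = 16.58 mg/L.
Mass: 16.58 mg/L × 191,521 L = 3175 g cyanuric acid.

3.18 kg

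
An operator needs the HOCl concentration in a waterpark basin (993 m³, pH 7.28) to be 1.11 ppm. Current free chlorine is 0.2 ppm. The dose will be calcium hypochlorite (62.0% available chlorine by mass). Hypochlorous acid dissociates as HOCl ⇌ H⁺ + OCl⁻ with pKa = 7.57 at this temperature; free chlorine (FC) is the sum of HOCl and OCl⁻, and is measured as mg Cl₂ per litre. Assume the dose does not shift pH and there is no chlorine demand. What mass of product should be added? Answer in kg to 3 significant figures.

Volume: 993 m³ = 993,000 L.
[OCl⁻]/[HOCl] = 10^(pH − pKa) = 10^(7.28 − 7.57) = 0.5129; fraction as HOCl = 1/(1 + 0.5129) = 0.661.
Free chlorine required for 1.11 ppm HOCl: 1.11 / 0.661 = 1.679 ppm.
FC to add: 1.679 − 0.2 = 1.479 mg/L as Cl₂.
Cl₂ equivalent: 1.479 mg/L × 993,000 L = 1469 g.
Product at 62.0% available Cl: 1469 / 0.62 = 2369 g.

2.37 kg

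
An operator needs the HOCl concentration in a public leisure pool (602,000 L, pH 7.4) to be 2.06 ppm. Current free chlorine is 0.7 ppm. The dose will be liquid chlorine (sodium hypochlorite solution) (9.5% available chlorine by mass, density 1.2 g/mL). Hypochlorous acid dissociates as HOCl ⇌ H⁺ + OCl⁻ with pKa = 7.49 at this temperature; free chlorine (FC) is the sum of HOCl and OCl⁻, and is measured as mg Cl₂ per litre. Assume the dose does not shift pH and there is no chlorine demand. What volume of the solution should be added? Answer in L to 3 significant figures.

[OCl⁻]/[HOCl] = 10^(pH − pKa) = 10^(7.4 − 7.49) = 0.8128; fraction as HOCl = 1/(1 + 0.8128) = 0.5516.
Free chlorine required for 2.06 ppm HOCl: 2.06 / 0.5516 = 3.734 ppm.
FC to add: 3.734 − 0.7 = 3.034 mg/L as Cl₂.
Cl₂ equivalent: 3.034 mg/L × 602,000 L = 1827 g.
Product at 9.5% available Cl: 1827 / 0.095 = 19,230 g.
Volume: 19,230 g ÷ 1.2 g/mL = 16,020 mL.

16.0 L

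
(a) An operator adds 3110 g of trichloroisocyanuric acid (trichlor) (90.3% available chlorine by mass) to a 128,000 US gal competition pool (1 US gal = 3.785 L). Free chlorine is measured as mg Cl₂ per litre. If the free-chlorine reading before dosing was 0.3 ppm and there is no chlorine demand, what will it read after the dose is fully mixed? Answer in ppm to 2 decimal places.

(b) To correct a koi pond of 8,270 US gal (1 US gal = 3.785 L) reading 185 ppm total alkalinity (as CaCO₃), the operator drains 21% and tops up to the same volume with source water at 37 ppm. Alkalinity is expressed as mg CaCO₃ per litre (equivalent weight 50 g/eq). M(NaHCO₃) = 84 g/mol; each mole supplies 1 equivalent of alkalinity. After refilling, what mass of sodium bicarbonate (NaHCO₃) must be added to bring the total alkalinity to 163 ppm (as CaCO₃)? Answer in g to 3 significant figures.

(a) 6.10 ppm; (b) 477 g

(a) Volume: 128,000 US gal × 3.785 L/gal = 484,480 L.
(a) Available chlorine delivered: 3110 g × 0.903 = 2808 g as Cl₂.
(a) Concentration rise: 2808 g / 484,480 L = 5.797 mg/L = 5.80 ppm.
(a) Final FC: 0.3 + 5.80 = 6.10 ppm.

(b) Volume: 8,270 US gal × 3.785 L/gal = 31,302 L.
(b) After draining 21% and refilling: 185 × 0.79 + 37 × 0.21 = 153.92 ppm.
(b) Deficit to target: 163 − 153.92 = 9.08 mg/L.
(b) As CaCO₃: 9.08 mg/L × 31,302 L = 284.2 g; ÷ 50 g/eq ÷ 1 = 5.684 mol NaHCO₃.
(b) Mass: 5.684 × 84 = 477.5 g.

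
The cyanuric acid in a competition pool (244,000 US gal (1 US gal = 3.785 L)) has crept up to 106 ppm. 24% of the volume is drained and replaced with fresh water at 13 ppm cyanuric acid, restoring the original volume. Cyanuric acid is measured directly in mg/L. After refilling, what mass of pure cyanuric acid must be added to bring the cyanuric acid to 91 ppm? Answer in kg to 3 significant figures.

Volume: 244,000 US gal × 3.785 L/gal = 923,540 L.
After draining 24% and refilling: 106 × 0.76 + 13 × 0.24 = 83.68 ppm.
Deficit to target: 91 − 83.68 = 7.32 mg/L.
Mass: 7.32 mg/L × 923,540 L = 6760 g cyanuric acid.

6.76 kg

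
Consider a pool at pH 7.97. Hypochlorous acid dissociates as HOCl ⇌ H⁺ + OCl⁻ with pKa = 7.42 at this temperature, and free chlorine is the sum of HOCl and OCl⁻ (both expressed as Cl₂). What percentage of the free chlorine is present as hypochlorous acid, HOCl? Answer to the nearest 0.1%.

[OCl⁻]/[HOCl] = 10^(pH − pKa) = 10^(7.97 − 7.42) = 10^0.55 = 3.548.
Fraction as HOCl = 1 / (1 + 3.548) = 0.2199.

22.0%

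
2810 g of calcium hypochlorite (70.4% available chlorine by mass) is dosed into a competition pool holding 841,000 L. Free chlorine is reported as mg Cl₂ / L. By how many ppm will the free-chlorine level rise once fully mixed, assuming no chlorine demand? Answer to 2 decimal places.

2.35 ppm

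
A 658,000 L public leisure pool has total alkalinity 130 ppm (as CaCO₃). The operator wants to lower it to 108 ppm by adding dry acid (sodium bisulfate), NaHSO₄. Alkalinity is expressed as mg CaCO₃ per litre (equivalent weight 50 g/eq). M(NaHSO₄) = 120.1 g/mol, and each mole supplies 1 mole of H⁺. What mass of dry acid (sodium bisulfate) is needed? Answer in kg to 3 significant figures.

34.8 kg

Alkalinity to neutralize: (130 − 108) = 22 mg/L as CaCO₃ × 658,000 L = 14,480 g as CaCO₃.
Equivalents of H⁺ required: 14,480 ÷ 50 g/eq = 289.5 eq = 289.5 mol NaHSO₄.
Mass of NaHSO₄: 289.5 × 120.1 = 34,770 g.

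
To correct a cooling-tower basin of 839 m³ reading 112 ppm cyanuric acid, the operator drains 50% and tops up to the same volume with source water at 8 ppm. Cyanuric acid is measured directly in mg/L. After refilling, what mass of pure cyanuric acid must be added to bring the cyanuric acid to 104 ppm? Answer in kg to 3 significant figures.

Volume: 839 m³ = 839,000 L.
After draining 50% and refilling: 112 × 0.50 + 8 × 0.50 = 60 ppm.
Deficit to target: 104 − 60 = 44 mg/L.
Mass: 44 mg/L × 839,000 L = 36,920 g cyanuric acid.

36.9 kg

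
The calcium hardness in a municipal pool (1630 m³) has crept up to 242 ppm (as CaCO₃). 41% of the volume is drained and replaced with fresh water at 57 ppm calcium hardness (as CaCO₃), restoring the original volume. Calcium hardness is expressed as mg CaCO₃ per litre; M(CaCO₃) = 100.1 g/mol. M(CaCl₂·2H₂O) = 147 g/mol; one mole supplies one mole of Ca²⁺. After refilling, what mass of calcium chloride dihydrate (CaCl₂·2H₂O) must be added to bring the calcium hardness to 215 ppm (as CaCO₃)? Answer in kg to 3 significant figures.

Volume: 1630 m³ = 1,630,000 L.
After draining 41% and refilling: 242 × 0.59 + 57 × 0.41 = 166.15 ppm.
Deficit to target: 215 − 166.15 = 48.85 mg/L.
As CaCO₃: 48.85 mg/L × 1,630,000 L = 79,630 g; ÷ 100.1 = 795.5 mol Ca²⁺.
Mass: 795.5 × 147 = 116,900 g.

117 kg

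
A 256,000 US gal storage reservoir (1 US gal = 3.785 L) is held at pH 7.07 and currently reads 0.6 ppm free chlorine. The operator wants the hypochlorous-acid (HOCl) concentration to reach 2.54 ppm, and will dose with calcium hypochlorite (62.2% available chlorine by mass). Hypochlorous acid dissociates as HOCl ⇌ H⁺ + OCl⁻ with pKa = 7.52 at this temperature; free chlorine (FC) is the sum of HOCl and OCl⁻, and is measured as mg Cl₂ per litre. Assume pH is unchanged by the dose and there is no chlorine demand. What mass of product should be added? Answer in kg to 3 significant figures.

4.43 kg

Volume: 256,000 US gal × 3.785 L/gal = 968,960 L.
[OCl⁻]/[HOCl] = 10^(pH − pKa) = 10^(7.07 − 7.52) = 0.3548; fraction as HOCl = 1/(1 + 0.3548) = 0.7381.
Free chlorine required for 2.54 ppm HOCl: 2.54 / 0.7381 = 3.441 ppm.
FC to add: 3.441 − 0.6 = 2.841 mg/L as Cl₂.
Cl₂ equivalent: 2.841 mg/L × 968,960 L = 2753 g.
Product at 62.2% available Cl: 2753 / 0.622 = 4426 g.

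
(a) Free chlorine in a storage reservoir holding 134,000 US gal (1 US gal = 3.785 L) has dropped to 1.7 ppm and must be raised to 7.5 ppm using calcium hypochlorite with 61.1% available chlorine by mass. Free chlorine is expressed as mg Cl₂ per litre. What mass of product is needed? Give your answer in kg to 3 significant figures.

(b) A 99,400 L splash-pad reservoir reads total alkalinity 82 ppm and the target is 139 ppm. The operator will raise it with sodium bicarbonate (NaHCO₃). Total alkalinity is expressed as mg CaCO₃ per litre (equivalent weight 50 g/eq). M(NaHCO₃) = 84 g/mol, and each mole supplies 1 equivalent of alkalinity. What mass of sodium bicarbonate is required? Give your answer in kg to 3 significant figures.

(a) 4.81 kg; (b) 9.52 kg

(a) Volume: 134,000 US gal × 3.785 L/gal = 507,190 L.
(a) Chlorine deficit: 7.5 − 1.7 = 5.8 ppm = 5.8 mg/L as Cl₂.
(a) Cl₂ equivalent needed: 5.8 mg/L × 507,190 L = 2,942,000 mg = 2942 g.
(a) Product at 61.1% available chlorine: 2942 / 0.611 = 4815 g.

(b) Alkalinity to add: (139 − 82) = 57 mg/L as CaCO₃ × 99,400 L = 5666 g as CaCO₃.
(b) Equivalents: 5666 g ÷ 50 g/eq = 113.3 eq.
(b) NaHCO₃ supplies 1 eq per mole → 113.3 mol.
(b) Mass: 113.3 mol × 84 g/mol = 9519 g.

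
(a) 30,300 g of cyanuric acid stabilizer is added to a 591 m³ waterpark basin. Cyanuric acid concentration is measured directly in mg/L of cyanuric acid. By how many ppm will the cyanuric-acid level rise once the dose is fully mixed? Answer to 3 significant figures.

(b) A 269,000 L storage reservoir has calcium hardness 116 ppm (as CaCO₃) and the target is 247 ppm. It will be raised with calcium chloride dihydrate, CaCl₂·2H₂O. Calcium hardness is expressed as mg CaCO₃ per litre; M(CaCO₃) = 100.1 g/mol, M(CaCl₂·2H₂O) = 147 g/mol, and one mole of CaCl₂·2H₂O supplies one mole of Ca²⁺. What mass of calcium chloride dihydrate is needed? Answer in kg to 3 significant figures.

(a) Volume: 591 m³ = 591,000 L.
(a) Rise: 30,300 g / 591,000 L × 1000 = 51.27 mg/L.

(b) Hardness to add: (247 − 116) = 131 mg/L as CaCO₃ × 269,000 L = 35,240 g as CaCO₃.
(b) Moles of Ca²⁺ (1 mol Ca²⁺ ≡ 1 mol CaCO₃): 35,240 / 100.1 g/mol = 352 mol.
(b) Mass of CaCl₂·2H₂O: 352 × 147 = 51,750 g.

(a) 51.3 ppm; (b) 51.7 kg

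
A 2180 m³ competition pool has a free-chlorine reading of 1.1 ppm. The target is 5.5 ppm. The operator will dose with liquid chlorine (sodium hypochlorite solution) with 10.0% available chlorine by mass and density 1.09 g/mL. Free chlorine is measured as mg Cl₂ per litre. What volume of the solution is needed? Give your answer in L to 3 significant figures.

88.0 L

Volume: 2180 m³ = 2,180,000 L.
Chlorine deficit: 5.5 − 1.1 = 4.4 ppm = 4.4 mg/L as Cl₂.
Cl₂ equivalent needed: 4.4 mg/L × 2,180,000 L = 9,592,000 mg = 9592 g.
Product at 10.0% available chlorine: 9592 / 0.1 = 95,920 g.
Volume at density 1.09 g/mL: 95,920 g ÷ 1.09 g/mL = 88,000 mL.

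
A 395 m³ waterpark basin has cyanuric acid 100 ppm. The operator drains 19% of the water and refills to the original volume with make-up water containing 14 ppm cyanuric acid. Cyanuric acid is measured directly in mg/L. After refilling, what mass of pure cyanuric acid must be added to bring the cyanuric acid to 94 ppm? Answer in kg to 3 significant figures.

4.08 kg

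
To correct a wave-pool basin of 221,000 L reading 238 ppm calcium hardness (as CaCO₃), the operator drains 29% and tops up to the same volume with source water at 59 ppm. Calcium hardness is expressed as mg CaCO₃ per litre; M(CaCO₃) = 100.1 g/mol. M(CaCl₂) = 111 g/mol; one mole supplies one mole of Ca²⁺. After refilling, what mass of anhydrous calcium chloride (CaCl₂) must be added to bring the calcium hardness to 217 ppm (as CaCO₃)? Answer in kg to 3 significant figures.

After draining 29% and refilling: 238 × 0.71 + 59 × 0.29 = 186.09 ppm.
Deficit to target: 217 − 186.09 = 30.91 mg/L.
As CaCO₃: 30.91 mg/L × 221,000 L = 6831 g; ÷ 100.1 = 68.24 mol Ca²⁺.
Mass: 68.24 × 111 = 7575 g.

7.57 kg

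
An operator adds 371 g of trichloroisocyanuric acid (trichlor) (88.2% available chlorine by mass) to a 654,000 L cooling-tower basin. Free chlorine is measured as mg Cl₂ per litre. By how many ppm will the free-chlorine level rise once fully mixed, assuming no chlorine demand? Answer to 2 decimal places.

Available chlorine delivered: 371 g × 0.882 = 327.2 g as Cl₂.
Concentration rise: 327.2 g / 654,000 L = 0.5003 mg/L = 0.50 ppm.

0.50 ppm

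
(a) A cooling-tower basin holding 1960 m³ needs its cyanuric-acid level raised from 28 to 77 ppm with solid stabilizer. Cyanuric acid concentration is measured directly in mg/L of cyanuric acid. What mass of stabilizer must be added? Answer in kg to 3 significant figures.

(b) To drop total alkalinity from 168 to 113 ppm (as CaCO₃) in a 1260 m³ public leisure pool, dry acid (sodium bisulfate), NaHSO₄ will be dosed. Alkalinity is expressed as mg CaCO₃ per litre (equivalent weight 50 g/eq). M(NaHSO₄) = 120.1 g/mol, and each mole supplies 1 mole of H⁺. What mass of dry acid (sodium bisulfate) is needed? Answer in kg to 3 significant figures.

(a) 96.0 kg; (b) 166 kg

(a) Volume: 1960 m³ = 1,960,000 L.
(a) CYA to add: (77 − 28) = 49 mg/L × 1,960,000 L = 96,040 g cyanuric acid.

(b) Volume: 1260 m³ = 1,260,000 L.
(b) Alkalinity to neutralize: (168 − 113) = 55 mg/L as CaCO₃ × 1,260,000 L = 69,300 g as CaCO₃.
(b) Equivalents of H⁺ required: 69,300 ÷ 50 g/eq = 1386 eq = 1386 mol NaHSO₄.
(b) Mass of NaHSO₄: 1386 × 120.1 = 166,500 g.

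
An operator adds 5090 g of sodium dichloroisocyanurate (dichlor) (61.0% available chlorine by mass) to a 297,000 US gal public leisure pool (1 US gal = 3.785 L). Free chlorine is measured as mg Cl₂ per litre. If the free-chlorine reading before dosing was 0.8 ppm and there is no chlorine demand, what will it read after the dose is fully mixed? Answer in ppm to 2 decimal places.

Volume: 297,000 US gal × 3.785 L/gal = 1,124,145 L.
Available chlorine delivered: 5090 g × 0.61 = 3105 g as Cl₂.
Concentration rise: 3105 g / 1,124,145 L = 2.762 mg/L = 2.76 ppm.
Final FC: 0.8 + 2.76 = 3.56 ppm.

3.56 ppm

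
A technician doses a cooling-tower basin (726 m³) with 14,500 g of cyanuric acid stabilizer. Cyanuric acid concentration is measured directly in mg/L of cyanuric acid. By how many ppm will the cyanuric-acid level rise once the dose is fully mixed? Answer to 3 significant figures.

Volume: 726 m³ = 726,000 L.
Rise: 14,500 g / 726,000 L × 1000 = 19.97 mg/L.

20.0 ppm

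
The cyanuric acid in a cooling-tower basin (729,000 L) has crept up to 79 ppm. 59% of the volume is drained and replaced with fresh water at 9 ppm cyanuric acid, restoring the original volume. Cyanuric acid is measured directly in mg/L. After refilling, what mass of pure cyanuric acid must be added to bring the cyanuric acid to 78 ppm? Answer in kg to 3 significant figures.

After draining 59% and refilling: 79 × 0.41 + 9 × 0.59 = 37.7 ppm.
Deficit to target: 78 − 37.7 = 40.3 mg/L.
Mass: 40.3 mg/L × 729,000 L = 29,380 g cyanuric acid.

29.4 kg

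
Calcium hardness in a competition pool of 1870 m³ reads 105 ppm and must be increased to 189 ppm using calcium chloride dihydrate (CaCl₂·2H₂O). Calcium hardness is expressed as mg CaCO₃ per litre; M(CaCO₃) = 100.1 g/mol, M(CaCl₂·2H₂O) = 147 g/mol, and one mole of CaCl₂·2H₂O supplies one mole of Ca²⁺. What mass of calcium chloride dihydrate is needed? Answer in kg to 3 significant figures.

231 kg

Volume: 1870 m³ = 1,870,000 L.
Hardness to add: (189 − 105) = 84 mg/L as CaCO₃ × 1,870,000 L = 157,100 g as CaCO₃.
Moles of Ca²⁺ (1 mol Ca²⁺ ≡ 1 mol CaCO₃): 157,100 / 100.1 g/mol = 1569 mol.
Mass of CaCl₂·2H₂O: 1569 × 147 = 230,700 g.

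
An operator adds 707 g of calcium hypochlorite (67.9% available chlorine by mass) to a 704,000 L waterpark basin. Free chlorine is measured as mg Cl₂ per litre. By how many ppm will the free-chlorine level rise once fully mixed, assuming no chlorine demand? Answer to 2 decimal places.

0.68 ppm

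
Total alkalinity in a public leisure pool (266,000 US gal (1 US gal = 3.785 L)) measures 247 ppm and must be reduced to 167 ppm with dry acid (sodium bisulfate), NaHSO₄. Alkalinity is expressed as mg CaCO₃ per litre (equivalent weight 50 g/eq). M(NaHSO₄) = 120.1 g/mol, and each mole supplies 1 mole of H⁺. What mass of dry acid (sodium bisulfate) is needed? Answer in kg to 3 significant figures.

193 kg

Volume: 266,000 US gal × 3.785 L/gal = 1,006,810 L.
Alkalinity to neutralize: (247 − 167) = 80 mg/L as CaCO₃ × 1,006,810 L = 80,540 g as CaCO₃.
Equivalents of H⁺ required: 80,540 ÷ 50 g/eq = 1611 eq = 1611 mol NaHSO₄.
Mass of NaHSO₄: 1611 × 120.1 = 193,500 g.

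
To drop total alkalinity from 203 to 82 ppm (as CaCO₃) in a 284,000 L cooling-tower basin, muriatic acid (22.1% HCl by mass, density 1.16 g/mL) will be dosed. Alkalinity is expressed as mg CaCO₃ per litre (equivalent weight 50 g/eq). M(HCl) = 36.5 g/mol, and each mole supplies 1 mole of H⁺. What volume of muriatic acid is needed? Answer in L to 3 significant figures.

Alkalinity to neutralize: (203 − 82) = 121 mg/L as CaCO₃ × 284,000 L = 34,360 g as CaCO₃.
Equivalents of H⁺ required: 34,360 ÷ 50 g/eq = 687.3 eq = 687.3 mol HCl.
Mass of HCl: 687.3 × 36.5 = 25,090 g.
Mass of 22.1% solution: 25,090 / 0.221 = 113,500 g.
Volume: 113,500 g ÷ 1.16 g/mL = 97,850 mL.

97.9 L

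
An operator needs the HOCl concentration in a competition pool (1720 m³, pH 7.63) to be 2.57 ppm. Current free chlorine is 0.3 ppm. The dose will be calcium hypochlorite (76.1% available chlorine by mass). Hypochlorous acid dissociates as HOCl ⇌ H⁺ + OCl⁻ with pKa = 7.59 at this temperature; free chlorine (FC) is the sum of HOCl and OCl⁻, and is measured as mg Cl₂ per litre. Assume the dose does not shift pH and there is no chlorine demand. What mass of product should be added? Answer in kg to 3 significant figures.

11.5 kg

Volume: 1720 m³ = 1,720,000 L.
[OCl⁻]/[HOCl] = 10^(pH − pKa) = 10^(7.63 − 7.59) = 1.096; fraction as HOCl = 1/(1 + 1.096) = 0.477.
Free chlorine required for 2.57 ppm HOCl: 2.57 / 0.477 = 5.388 ppm.
FC to add: 5.388 − 0.3 = 5.088 mg/L as Cl₂.
Cl₂ equivalent: 5.088 mg/L × 1,720,000 L = 8751 g.
Product at 76.1% available Cl: 8751 / 0.761 = 11,500 g.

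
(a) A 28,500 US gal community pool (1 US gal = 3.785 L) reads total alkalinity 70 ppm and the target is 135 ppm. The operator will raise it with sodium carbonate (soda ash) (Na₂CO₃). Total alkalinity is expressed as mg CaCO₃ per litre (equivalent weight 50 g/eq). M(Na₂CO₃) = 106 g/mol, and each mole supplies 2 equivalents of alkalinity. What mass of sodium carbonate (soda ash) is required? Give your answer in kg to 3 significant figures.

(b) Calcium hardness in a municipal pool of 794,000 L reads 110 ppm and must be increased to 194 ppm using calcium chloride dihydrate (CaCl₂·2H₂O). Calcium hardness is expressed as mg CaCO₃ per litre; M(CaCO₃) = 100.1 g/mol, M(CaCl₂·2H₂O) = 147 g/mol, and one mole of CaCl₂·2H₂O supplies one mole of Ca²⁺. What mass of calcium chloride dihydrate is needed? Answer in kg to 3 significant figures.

(a) Volume: 28,500 US gal × 3.785 L/gal = 107,872 L.
(a) Alkalinity to add: (135 − 70) = 65 mg/L as CaCO₃ × 107,872 L = 7012 g as CaCO₃.
(a) Equivalents: 7012 g ÷ 50 g/eq = 140.2 eq.
(a) Each mole of Na₂CO₃ supplies 2 eq, so 140.2 / 2 = 70.12 mol.
(a) Mass: 70.12 mol × 106 g/mol = 7432 g.

(b) Hardness to add: (194 − 110) = 84 mg/L as CaCO₃ × 794,000 L = 66,700 g as CaCO₃.
(b) Moles of Ca²⁺ (1 mol Ca²⁺ ≡ 1 mol CaCO₃): 66,700 / 100.1 g/mol = 666.3 mol.
(b) Mass of CaCl₂·2H₂O: 666.3 × 147 = 97,950 g.

(a) 7.43 kg; (b) 97.9 kg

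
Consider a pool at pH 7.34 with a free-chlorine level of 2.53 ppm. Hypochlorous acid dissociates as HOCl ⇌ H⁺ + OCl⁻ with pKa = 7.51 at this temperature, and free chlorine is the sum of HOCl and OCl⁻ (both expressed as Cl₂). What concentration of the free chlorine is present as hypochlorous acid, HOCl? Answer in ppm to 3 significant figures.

1.51 ppm

[OCl⁻]/[HOCl] = 10^(pH − pKa) = 10^(7.34 − 7.51) = 10^-0.17 = 0.6761.
Fraction as HOCl = 1 / (1 + 0.6761) = 0.5966.
HOCl = 0.5966 × 2.53 ppm = 1.509 ppm.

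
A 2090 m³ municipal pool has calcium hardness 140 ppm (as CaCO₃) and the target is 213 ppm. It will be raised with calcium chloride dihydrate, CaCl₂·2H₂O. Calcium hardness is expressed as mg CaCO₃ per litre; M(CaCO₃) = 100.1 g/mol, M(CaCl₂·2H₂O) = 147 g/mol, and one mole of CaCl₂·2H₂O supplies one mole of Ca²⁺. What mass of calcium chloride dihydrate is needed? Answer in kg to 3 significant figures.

224 kg

Volume: 2090 m³ = 2,090,000 L.
Hardness to add: (213 − 140) = 73 mg/L as CaCO₃ × 2,090,000 L = 152,600 g as CaCO₃.
Moles of Ca²⁺ (1 mol Ca²⁺ ≡ 1 mol CaCO₃): 152,600 / 100.1 g/mol = 1524 mol.
Mass of CaCl₂·2H₂O: 1524 × 147 = 224,100 g.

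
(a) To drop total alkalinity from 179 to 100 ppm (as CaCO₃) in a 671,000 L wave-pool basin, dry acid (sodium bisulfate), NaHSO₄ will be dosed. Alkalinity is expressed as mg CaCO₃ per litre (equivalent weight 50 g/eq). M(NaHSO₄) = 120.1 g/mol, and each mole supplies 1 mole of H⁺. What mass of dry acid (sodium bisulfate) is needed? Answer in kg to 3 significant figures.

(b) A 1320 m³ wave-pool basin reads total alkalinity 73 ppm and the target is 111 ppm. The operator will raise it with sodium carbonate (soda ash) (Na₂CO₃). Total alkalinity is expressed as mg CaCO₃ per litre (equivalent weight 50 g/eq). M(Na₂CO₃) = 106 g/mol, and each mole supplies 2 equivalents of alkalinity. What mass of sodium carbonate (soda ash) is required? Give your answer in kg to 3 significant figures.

(a) 127 kg; (b) 53.2 kg

(a) Alkalinity to neutralize: (179 − 100) = 79 mg/L as CaCO₃ × 671,000 L = 53,010 g as CaCO₃.
(a) Equivalents of H⁺ required: 53,010 ÷ 50 g/eq = 1060 eq = 1060 mol NaHSO₄.
(a) Mass of NaHSO₄: 1060 × 120.1 = 127,300 g.

(b) Volume: 1320 m³ = 1,320,000 L.
(b) Alkalinity to add: (111 − 73) = 38 mg/L as CaCO₃ × 1,320,000 L = 50,160 g as CaCO₃.
(b) Equivalents: 50,160 g ÷ 50 g/eq = 1003 eq.
(b) Each mole of Na₂CO₃ supplies 2 eq, so 1003 / 2 = 501.6 mol.
(b) Mass: 501.6 mol × 106 g/mol = 53,170 g.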